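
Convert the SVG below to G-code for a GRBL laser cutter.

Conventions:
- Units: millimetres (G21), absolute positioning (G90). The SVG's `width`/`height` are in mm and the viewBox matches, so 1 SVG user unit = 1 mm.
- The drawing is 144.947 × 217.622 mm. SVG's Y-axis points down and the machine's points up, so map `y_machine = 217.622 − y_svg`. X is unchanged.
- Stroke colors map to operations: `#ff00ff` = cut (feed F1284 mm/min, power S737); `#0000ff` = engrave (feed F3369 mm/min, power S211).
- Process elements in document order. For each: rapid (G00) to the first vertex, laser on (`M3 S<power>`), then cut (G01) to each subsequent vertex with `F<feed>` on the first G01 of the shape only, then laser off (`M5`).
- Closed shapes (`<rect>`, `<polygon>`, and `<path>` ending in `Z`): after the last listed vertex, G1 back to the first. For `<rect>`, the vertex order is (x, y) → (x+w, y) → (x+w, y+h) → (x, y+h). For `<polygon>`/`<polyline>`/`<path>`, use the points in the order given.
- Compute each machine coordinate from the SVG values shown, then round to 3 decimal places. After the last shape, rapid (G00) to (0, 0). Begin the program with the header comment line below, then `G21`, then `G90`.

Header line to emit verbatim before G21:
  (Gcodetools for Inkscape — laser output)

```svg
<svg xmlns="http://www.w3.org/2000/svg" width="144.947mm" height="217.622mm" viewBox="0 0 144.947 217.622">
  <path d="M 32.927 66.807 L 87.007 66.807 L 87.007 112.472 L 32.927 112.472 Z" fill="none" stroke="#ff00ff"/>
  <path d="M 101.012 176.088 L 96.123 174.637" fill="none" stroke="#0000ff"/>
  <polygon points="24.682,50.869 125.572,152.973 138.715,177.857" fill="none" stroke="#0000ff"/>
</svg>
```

(Gcodetools for Inkscape — laser output)
G21
G90
G00 X32.927 Y150.815
M3 S737
G01 X87.007 Y150.815 F1284
G01 X87.007 Y105.150
G01 X32.927 Y105.150
G01 X32.927 Y150.815
M5
G00 X101.012 Y41.534
M3 S211
G01 X96.123 Y42.985 F3369
M5
G00 X24.682 Y166.753
M3 S211
G01 X125.572 Y64.649 F3369
G01 X138.715 Y39.765
G01 X24.682 Y166.753
M5
G00 X0.000 Y0.000

1 u = 1 mm; y_m = 217.622 − y.

[1] `<path>` rectangle, #ff00ff→cut S737 F1284: (32.927,150.815) → (87.007,150.815) → (87.007,105.150) → (32.927,105.150) → (32.927,150.815) (closed)

[2] `<path>` line segment, #0000ff→engrave S211 F3369: (101.012,41.534) → (96.123,42.985)

[3] `<polygon>` closed polygon, #0000ff→engrave S211 F3369: (24.682,166.753) → (125.572,64.649) → (138.715,39.765) → (24.682,166.753) (closed)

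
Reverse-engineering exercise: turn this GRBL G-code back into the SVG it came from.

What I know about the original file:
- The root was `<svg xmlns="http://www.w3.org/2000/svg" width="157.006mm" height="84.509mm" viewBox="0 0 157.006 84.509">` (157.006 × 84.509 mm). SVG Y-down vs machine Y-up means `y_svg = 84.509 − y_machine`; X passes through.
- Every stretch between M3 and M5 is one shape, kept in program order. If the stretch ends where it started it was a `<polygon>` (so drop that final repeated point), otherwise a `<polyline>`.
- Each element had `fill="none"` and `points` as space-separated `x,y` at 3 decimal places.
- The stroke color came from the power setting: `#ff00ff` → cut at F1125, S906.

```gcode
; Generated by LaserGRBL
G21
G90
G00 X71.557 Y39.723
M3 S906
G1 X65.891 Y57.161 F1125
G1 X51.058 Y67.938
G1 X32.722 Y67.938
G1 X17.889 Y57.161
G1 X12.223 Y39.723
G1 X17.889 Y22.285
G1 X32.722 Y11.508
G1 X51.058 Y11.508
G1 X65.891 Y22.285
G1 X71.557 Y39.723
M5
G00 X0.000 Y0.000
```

Each laser-on run becomes one SVG element. Flip Y back into SVG space with y_svg = 84.509 − y_machine. Every run uses S906, so all elements get stroke `#ff00ff` (cut).

Run 1: The run returns to its start, so emit a `<polygon>` with points (Y-flipped): 71.557,44.786 65.891,27.348 51.058,16.571 32.722,16.571 17.889,27.348 12.223,44.786 17.889,62.224 32.722,73.001 51.058,73.001 65.891,62.224.

<svg xmlns="http://www.w3.org/2000/svg" width="157.006mm" height="84.509mm" viewBox="0 0 157.006 84.509">
  <polygon points="71.557,44.786 65.891,27.348 51.058,16.571 32.722,16.571 17.889,27.348 12.223,44.786 17.889,62.224 32.722,73.001 51.058,73.001 65.891,62.224" fill="none" stroke="#ff00ff"/>
</svg>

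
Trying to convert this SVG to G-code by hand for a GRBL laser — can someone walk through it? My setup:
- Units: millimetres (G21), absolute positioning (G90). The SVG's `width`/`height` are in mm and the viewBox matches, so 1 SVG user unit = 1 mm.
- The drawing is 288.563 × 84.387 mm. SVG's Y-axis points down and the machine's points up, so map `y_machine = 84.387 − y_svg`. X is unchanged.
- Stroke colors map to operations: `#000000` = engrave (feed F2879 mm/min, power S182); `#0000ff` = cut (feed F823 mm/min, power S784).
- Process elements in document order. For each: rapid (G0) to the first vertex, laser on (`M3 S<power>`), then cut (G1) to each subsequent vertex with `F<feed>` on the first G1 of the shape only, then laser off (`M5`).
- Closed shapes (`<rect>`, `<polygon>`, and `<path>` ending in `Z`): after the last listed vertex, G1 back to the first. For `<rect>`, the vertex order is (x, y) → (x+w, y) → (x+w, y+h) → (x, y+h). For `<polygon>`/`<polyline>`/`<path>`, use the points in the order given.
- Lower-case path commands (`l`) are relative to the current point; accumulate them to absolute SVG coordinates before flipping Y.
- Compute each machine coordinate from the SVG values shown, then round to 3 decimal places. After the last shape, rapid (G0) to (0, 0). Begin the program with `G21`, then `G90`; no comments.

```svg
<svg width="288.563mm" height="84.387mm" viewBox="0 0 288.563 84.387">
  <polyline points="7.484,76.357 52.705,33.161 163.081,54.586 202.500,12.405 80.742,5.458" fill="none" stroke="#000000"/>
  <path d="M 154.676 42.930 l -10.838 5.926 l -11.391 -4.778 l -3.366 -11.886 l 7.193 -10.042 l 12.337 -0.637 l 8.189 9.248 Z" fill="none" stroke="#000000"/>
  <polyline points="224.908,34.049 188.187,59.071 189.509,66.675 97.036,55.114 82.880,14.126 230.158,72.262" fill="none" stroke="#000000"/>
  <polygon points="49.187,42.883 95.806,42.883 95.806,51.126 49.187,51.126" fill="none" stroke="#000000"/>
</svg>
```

G21
G90
G0 X7.484 Y8.030
M3 S182
G1 X52.705 Y51.226 F2879
G1 X163.081 Y29.801
G1 X202.500 Y71.982
G1 X80.742 Y78.929
M5
G0 X154.676 Y41.457
M3 S182
G1 X143.838 Y35.531 F2879
G1 X132.447 Y40.309
G1 X129.081 Y52.195
G1 X136.274 Y62.237
G1 X148.611 Y62.874
G1 X156.800 Y53.626
G1 X154.676 Y41.457
M5
G0 X224.908 Y50.338
M3 S182
G1 X188.187 Y25.316 F2879
G1 X189.509 Y17.712
G1 X97.036 Y29.273
G1 X82.880 Y70.261
G1 X230.158 Y12.125
M5
G0 X49.187 Y41.504
M3 S182
G1 X95.806 Y41.504 F2879
G1 X95.806 Y33.261
G1 X49.187 Y33.261
G1 X49.187 Y41.504
M5
G0 X0.000 Y0.000

viewBox `0 0 288.563 84.387` with mm width/height → 1 unit = 1 mm. Flip: y_m = 84.387 − y_svg.

**Shape 1** — `<polyline>` open polyline, stroke `#000000` → engrave (S182, F2879). Machine vertices: (7.484,8.030) → (52.705,51.226) → (163.081,29.801) → (202.500,71.982) → (80.742,78.929). Open path.

**Shape 2** — `<path>` regular polygon, stroke `#000000` → engrave (S182, F2879). Machine vertices: (154.676,41.457) → (143.838,35.531) → (132.447,40.309) → (129.081,52.195) → (136.274,62.237) → (148.611,62.874) → (156.800,53.626) → (154.676,41.457). Closed: final G1 returns to the first vertex.

**Shape 3** — `<polyline>` open polyline, stroke `#000000` → engrave (S182, F2879). Machine vertices: (224.908,50.338) → (188.187,25.316) → (189.509,17.712) → (97.036,29.273) → (82.880,70.261) → (230.158,12.125). Open path.

**Shape 4** — `<polygon>` rectangle, stroke `#000000` → engrave (S182, F2879). Machine vertices: (49.187,41.504) → (95.806,41.504) → (95.806,33.261) → (49.187,33.261) → (49.187,41.504). Closed: final G1 returns to the first vertex.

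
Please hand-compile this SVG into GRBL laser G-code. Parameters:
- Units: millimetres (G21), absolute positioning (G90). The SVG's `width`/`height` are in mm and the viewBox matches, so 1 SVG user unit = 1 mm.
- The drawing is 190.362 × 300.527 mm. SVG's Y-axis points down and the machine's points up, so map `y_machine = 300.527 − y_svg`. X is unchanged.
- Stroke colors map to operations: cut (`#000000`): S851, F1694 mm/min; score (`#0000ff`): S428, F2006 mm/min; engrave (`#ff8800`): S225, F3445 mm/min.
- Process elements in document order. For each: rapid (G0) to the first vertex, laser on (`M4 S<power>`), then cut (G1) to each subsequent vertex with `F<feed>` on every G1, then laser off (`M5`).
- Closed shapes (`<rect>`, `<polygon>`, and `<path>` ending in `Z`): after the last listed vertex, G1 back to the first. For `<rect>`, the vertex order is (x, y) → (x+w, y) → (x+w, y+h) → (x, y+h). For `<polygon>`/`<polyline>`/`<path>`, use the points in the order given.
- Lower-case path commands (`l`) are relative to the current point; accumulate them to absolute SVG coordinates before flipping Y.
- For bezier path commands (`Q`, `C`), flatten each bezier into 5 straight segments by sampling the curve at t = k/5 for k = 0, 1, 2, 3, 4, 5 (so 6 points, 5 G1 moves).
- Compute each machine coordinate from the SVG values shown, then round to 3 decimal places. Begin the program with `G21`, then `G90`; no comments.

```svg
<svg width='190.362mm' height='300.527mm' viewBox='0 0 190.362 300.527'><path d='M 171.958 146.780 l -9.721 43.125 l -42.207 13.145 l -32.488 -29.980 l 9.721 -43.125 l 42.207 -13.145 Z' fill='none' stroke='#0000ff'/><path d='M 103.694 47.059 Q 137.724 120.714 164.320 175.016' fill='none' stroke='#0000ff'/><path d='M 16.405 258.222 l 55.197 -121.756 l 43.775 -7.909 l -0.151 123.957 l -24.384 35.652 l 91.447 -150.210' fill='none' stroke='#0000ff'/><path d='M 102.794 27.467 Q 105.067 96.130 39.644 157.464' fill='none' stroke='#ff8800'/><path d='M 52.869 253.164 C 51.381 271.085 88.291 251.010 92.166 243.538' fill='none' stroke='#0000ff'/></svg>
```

viewBox `0 0 190.362 300.527` with mm width/height → 1 unit = 1 mm. Flip: y_m = 300.527 − y_svg.

**Shape 1** — `<path>` regular polygon, stroke `#0000ff` → score (S428, F2006). Machine vertices: (171.958,153.747) → (162.237,110.622) → (120.030,97.477) → (87.542,127.457) → (97.263,170.582) → (139.470,183.727) → (171.958,153.747). Closed: final G1 returns to the first vertex.

**Shape 2** — `<path>` quadratic bezier, stroke `#0000ff` → score (S428, F2006). Control points (SVG): P0=(103.694,47.059), P1=(137.724,120.714), P2=(164.320,175.016); sampled at t=k/5. Machine vertices: (103.694,253.468) → (117.009,224.780) → (129.729,197.640) → (141.854,172.049) → (153.384,148.006) → (164.320,125.511). Open path.

**Shape 3** — `<path>` open polyline, stroke `#0000ff` → score (S428, F2006). Machine vertices: (16.405,42.305) → (71.602,164.061) → (115.377,171.970) → (115.226,48.013) → (90.842,12.361) → (182.289,162.571). Open path.

**Shape 4** — `<path>` quadratic bezier, stroke `#ff8800` → engrave (S225, F3445). Control points (SVG): P0=(102.794,27.467), P1=(105.067,96.130), P2=(39.644,157.464); sampled at t=k/5. Machine vertices: (102.794,273.060) → (100.995,245.888) → (93.781,219.302) → (81.151,193.303) → (63.105,167.890) → (39.644,143.063). Open path.

**Shape 5** — `<path>` cubic bezier, stroke `#0000ff` → score (S428, F2006). Control points (SVG): P0=(52.869,253.164), P1=(51.381,271.085), P2=(88.291,251.010), P3=(92.166,243.538); sampled at t=k/5. Machine vertices: (52.869,47.363) → (56.012,40.765) → (64.943,40.858) → (76.231,45.211) → (86.448,51.398) → (92.166,56.989). Open path.

G21
G90
G0 X171.958 Y153.747
M4 S428
G1 X162.237 Y110.622 F2006
G1 X120.030 Y97.477 F2006
G1 X87.542 Y127.457 F2006
G1 X97.263 Y170.582 F2006
G1 X139.470 Y183.727 F2006
G1 X171.958 Y153.747 F2006
M5
G0 X103.694 Y253.468
M4 S428
G1 X117.009 Y224.780 F2006
G1 X129.729 Y197.640 F2006
G1 X141.854 Y172.049 F2006
G1 X153.384 Y148.006 F2006
G1 X164.320 Y125.511 F2006
M5
G0 X16.405 Y42.305
M4 S428
G1 X71.602 Y164.061 F2006
G1 X115.377 Y171.970 F2006
G1 X115.226 Y48.013 F2006
G1 X90.842 Y12.361 F2006
G1 X182.289 Y162.571 F2006
M5
G0 X102.794 Y273.060
M4 S225
G1 X100.995 Y245.888 F3445
G1 X93.781 Y219.302 F3445
G1 X81.151 Y193.303 F3445
G1 X63.105 Y167.890 F3445
G1 X39.644 Y143.063 F3445
M5
G0 X52.869 Y47.363
M4 S428
G1 X56.012 Y40.765 F2006
G1 X64.943 Y40.858 F2006
G1 X76.231 Y45.211 F2006
G1 X86.448 Y51.398 F2006
G1 X92.166 Y56.989 F2006
M5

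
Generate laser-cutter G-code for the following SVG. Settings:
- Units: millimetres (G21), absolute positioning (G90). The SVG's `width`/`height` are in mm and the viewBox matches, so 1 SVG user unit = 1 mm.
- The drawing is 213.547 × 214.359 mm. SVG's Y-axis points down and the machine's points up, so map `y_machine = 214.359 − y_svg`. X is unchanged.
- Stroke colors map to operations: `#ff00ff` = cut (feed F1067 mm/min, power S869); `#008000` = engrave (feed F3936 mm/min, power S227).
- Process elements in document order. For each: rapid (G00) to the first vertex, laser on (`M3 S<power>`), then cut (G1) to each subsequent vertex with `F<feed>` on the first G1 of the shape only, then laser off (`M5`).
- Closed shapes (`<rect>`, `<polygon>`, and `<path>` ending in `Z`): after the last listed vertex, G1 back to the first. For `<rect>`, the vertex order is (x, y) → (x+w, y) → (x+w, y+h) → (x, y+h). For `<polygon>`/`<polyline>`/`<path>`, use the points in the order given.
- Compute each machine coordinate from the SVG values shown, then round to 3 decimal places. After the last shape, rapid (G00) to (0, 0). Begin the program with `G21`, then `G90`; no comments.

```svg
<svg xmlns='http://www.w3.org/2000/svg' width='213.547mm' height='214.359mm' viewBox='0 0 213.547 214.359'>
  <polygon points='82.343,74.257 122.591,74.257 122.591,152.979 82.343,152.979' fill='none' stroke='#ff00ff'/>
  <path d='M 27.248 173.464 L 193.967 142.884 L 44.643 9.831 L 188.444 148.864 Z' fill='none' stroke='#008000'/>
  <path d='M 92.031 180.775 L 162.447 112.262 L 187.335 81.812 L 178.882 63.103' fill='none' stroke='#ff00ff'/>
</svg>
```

G21
G90
G00 X82.343 Y140.102
M3 S869
G1 X122.591 Y140.102 F1067
G1 X122.591 Y61.380
G1 X82.343 Y61.380
G1 X82.343 Y140.102
M5
G00 X27.248 Y40.895
M3 S227
G1 X193.967 Y71.475 F3936
G1 X44.643 Y204.528
G1 X188.444 Y65.495
G1 X27.248 Y40.895
M5
G00 X92.031 Y33.584
M3 S869
G1 X162.447 Y102.097 F1067
G1 X187.335 Y132.547
G1 X178.882 Y151.256
M5
G00 X0.000 Y0.000

1 u = 1 mm; y_m = 214.359 − y.

[1] `<polygon>` rectangle, #ff00ff→cut S869 F1067: (82.343,140.102) → (122.591,140.102) → (122.591,61.380) → (82.343,61.380) → (82.343,140.102) (closed)

[2] `<path>` closed polygon, #008000→engrave S227 F3936: (27.248,40.895) → (193.967,71.475) → (44.643,204.528) → (188.444,65.495) → (27.248,40.895) (closed)

[3] `<path>` open polyline, #ff00ff→cut S869 F1067: (92.031,33.584) → (162.447,102.097) → (187.335,132.547) → (178.882,151.256)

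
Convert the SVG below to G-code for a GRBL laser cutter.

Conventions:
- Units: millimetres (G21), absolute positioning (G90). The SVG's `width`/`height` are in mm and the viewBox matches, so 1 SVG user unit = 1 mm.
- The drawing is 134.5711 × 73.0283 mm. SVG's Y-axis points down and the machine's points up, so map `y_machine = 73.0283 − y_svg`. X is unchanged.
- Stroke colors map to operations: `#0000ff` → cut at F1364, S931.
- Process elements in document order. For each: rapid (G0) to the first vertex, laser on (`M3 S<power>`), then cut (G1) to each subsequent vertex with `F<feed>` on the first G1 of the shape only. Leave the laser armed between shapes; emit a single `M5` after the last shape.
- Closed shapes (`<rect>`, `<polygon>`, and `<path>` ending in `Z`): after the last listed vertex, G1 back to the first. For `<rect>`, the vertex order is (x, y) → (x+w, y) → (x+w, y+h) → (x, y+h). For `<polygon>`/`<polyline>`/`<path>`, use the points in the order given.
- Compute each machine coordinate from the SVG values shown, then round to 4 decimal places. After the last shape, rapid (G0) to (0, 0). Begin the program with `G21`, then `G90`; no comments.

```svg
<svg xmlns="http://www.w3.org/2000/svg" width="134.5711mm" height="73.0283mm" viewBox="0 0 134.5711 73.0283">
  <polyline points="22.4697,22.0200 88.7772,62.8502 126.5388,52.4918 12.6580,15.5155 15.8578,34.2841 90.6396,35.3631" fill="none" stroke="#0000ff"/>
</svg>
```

1 u = 1 mm; y_m = 73.0283 − y.

[1] `<polyline>` open polyline, #0000ff→cut S931 F1364: (22.4697,51.0083) → (88.7772,10.1781) → (126.5388,20.5365) → (12.6580,57.5128) → (15.8578,38.7442) → (90.6396,37.6652)

G21
G90
G0 X22.4697 Y51.0083
M3 S931
G1 X88.7772 Y10.1781 F1364
G1 X126.5388 Y20.5365
G1 X12.6580 Y57.5128
G1 X15.8578 Y38.7442
G1 X90.6396 Y37.6652
M5
G0 X0.0000 Y0.0000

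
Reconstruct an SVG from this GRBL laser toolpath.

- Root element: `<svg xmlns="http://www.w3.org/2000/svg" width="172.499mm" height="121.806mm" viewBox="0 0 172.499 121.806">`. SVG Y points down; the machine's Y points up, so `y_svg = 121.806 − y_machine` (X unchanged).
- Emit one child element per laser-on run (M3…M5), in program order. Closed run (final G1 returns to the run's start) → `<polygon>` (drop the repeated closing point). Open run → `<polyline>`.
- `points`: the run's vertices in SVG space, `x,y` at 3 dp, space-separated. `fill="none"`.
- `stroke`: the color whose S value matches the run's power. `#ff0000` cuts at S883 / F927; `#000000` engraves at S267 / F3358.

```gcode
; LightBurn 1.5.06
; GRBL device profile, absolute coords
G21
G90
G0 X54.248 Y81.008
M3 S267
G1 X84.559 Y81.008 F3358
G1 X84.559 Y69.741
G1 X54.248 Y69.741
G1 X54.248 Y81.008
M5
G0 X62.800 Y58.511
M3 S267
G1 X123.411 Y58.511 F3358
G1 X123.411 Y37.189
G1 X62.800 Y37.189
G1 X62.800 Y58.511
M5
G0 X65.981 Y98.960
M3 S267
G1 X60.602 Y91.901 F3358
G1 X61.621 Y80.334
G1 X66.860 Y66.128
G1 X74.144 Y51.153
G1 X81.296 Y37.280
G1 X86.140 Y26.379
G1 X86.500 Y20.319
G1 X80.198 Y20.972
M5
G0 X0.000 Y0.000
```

<svg xmlns="http://www.w3.org/2000/svg" width="172.499mm" height="121.806mm" viewBox="0 0 172.499 121.806">
  <polygon points="54.248,40.798 84.559,40.798 84.559,52.065 54.248,52.065" fill="none" stroke="#000000"/>
  <polygon points="62.800,63.295 123.411,63.295 123.411,84.617 62.800,84.617" fill="none" stroke="#000000"/>
  <polyline points="65.981,22.846 60.602,29.905 61.621,41.472 66.860,55.678 74.144,70.653 81.296,84.526 86.140,95.427 86.500,101.487 80.198,100.834" fill="none" stroke="#000000"/>
</svg>

Machine Y-up, SVG Y-down with viewBox height 121.806, so y_svg = 121.806 − y_machine; X carries over. Every run uses S267, so all elements get stroke `#000000` (engrave).

Run 1: The run returns to its start, so emit a `<polygon>` with points (Y-flipped): 54.248,40.798 84.559,40.798 84.559,52.065 54.248,52.065.

Run 2: The run returns to its start, so emit a `<polygon>` with points (Y-flipped): 62.800,63.295 123.411,63.295 123.411,84.617 62.800,84.617.

Run 3: The run is open, so emit a `<polyline>` with points (Y-flipped): 65.981,22.846 60.602,29.905 61.621,41.472 66.860,55.678 74.144,70.653 81.296,84.526 86.140,95.427 86.500,101.487 80.198,100.834.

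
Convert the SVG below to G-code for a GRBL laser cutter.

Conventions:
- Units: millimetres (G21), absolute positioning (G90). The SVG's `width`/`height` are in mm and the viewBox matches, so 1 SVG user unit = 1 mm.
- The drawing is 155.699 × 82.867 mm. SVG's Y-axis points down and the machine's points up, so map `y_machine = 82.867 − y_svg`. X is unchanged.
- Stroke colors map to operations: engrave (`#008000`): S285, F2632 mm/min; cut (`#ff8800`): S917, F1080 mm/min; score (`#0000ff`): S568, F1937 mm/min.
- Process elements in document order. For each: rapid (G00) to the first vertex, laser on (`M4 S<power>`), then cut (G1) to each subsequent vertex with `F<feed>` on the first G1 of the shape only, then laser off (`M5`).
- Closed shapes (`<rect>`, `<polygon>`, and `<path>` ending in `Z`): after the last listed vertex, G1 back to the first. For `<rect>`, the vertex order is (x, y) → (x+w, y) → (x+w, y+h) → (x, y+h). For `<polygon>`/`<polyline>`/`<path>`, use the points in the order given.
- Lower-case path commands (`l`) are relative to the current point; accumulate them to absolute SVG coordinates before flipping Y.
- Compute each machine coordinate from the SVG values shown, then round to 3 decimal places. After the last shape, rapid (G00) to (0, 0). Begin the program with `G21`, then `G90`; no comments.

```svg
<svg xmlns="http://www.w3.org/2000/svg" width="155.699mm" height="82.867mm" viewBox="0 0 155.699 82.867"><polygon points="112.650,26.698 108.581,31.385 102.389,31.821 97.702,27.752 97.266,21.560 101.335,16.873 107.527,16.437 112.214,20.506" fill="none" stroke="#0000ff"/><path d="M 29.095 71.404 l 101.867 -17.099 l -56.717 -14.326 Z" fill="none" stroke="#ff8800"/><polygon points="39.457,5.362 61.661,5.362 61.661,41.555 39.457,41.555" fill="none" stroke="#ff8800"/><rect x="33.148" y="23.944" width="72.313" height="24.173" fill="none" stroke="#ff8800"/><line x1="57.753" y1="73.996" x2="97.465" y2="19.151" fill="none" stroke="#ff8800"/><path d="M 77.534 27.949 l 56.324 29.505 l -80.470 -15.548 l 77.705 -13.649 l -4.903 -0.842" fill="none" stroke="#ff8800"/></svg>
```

G21
G90
G00 X112.650 Y56.169
M4 S568
G1 X108.581 Y51.482 F1937
G1 X102.389 Y51.046
G1 X97.702 Y55.115
G1 X97.266 Y61.307
G1 X101.335 Y65.994
G1 X107.527 Y66.430
G1 X112.214 Y62.361
G1 X112.650 Y56.169
M5
G00 X29.095 Y11.463
M4 S917
G1 X130.962 Y28.562 F1080
G1 X74.245 Y42.888
G1 X29.095 Y11.463
M5
G00 X39.457 Y77.505
M4 S917
G1 X61.661 Y77.505 F1080
G1 X61.661 Y41.312
G1 X39.457 Y41.312
G1 X39.457 Y77.505
M5
G00 X33.148 Y58.923
M4 S917
G1 X105.461 Y58.923 F1080
G1 X105.461 Y34.750
G1 X33.148 Y34.750
G1 X33.148 Y58.923
M5
G00 X57.753 Y8.871
M4 S917
G1 X97.465 Y63.716 F1080
M5
G00 X77.534 Y54.918
M4 S917
G1 X133.858 Y25.413 F1080
G1 X53.388 Y40.961
G1 X131.093 Y54.610
G1 X126.190 Y55.452
M5
G00 X0.000 Y0.000

viewBox `0 0 155.699 82.867` with mm width/height → 1 unit = 1 mm. Flip: y_m = 82.867 − y_svg.

**Shape 1** — `<polygon>` regular polygon, stroke `#0000ff` → score (S568, F1937). Machine vertices: (112.650,56.169) → (108.581,51.482) → (102.389,51.046) → (97.702,55.115) → (97.266,61.307) → (101.335,65.994) → (107.527,66.430) → (112.214,62.361) → (112.650,56.169). Closed: final G1 returns to the first vertex.

**Shape 2** — `<path>` closed polygon, stroke `#ff8800` → cut (S917, F1080). Machine vertices: (29.095,11.463) → (130.962,28.562) → (74.245,42.888) → (29.095,11.463). Closed: final G1 returns to the first vertex.

**Shape 3** — `<polygon>` rectangle, stroke `#ff8800` → cut (S917, F1080). Machine vertices: (39.457,77.505) → (61.661,77.505) → (61.661,41.312) → (39.457,41.312) → (39.457,77.505). Closed: final G1 returns to the first vertex.

**Shape 4** — `<rect>` rectangle, stroke `#ff8800` → cut (S917, F1080). Machine vertices: (33.148,58.923) → (105.461,58.923) → (105.461,34.750) → (33.148,34.750) → (33.148,58.923). Closed: final G1 returns to the first vertex.

**Shape 5** — `<line>` line segment, stroke `#ff8800` → cut (S917, F1080). Machine vertices: (57.753,8.871) → (97.465,63.716). Open path.

**Shape 6** — `<path>` open polyline, stroke `#ff8800` → cut (S917, F1080). Machine vertices: (77.534,54.918) → (133.858,25.413) → (53.388,40.961) → (131.093,54.610) → (126.190,55.452). Open path.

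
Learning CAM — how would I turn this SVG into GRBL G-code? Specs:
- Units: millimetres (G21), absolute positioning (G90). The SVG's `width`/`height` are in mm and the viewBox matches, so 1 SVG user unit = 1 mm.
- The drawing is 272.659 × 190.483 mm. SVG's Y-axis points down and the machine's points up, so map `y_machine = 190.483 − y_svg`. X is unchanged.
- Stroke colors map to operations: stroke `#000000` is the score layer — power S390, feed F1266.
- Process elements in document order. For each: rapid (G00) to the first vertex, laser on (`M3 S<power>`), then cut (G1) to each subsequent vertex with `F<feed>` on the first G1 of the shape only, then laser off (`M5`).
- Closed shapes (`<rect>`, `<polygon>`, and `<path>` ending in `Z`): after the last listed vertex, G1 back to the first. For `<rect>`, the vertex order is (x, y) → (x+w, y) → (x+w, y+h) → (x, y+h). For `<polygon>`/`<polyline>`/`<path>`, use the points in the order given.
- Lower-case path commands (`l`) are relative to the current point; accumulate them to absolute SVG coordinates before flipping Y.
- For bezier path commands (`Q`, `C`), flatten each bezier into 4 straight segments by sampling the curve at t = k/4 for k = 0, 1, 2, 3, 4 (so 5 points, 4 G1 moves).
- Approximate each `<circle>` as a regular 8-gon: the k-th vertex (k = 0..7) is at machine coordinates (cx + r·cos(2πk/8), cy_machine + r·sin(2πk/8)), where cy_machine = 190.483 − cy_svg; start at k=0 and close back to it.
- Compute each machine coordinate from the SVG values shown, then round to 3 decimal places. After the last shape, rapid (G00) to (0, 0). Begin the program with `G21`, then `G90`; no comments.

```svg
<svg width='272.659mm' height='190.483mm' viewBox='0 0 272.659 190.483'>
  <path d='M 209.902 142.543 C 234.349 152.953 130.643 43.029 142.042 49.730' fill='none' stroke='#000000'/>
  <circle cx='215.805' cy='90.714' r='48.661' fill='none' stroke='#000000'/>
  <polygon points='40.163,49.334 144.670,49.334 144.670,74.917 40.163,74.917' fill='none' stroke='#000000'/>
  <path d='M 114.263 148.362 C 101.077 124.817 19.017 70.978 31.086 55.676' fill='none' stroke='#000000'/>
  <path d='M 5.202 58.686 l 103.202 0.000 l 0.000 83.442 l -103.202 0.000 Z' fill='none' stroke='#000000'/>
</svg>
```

1 u = 1 mm; y_m = 190.483 − y.

[1] `<path>` cubic bezier, #000000→score S390 F1266: (209.902,47.940) → (208.009,58.993) → (180.865,92.956) → (151.274,127.614) → (142.042,140.753)

[2] `<circle>` circle, #000000→score S390 F1266: (264.466,99.769) → (250.214,134.178) → (215.805,148.430) → (181.396,134.178) → (167.144,99.769) → (181.396,65.360) → (215.805,51.108) → (250.214,65.360) → (264.466,99.769) (closed)

[3] `<polygon>` rectangle, #000000→score S390 F1266: (40.163,141.149) → (144.670,141.149) → (144.670,115.566) → (40.163,115.566) → (40.163,141.149) (closed)

[4] `<path>` cubic bezier, #000000→score S390 F1266: (114.263,42.121) → (94.007,64.384) → (63.204,91.555) → (37.137,117.180) → (31.086,134.807)

[5] `<path>` rectangle, #000000→score S390 F1266: (5.202,131.797) → (108.404,131.797) → (108.404,48.355) → (5.202,48.355) → (5.202,131.797) (closed)

G21
G90
G00 X209.902 Y47.940
M3 S390
G1 X208.009 Y58.993 F1266
G1 X180.865 Y92.956
G1 X151.274 Y127.614
G1 X142.042 Y140.753
M5
G00 X264.466 Y99.769
M3 S390
G1 X250.214 Y134.178 F1266
G1 X215.805 Y148.430
G1 X181.396 Y134.178
G1 X167.144 Y99.769
G1 X181.396 Y65.360
G1 X215.805 Y51.108
G1 X250.214 Y65.360
G1 X264.466 Y99.769
M5
G00 X40.163 Y141.149
M3 S390
G1 X144.670 Y141.149 F1266
G1 X144.670 Y115.566
G1 X40.163 Y115.566
G1 X40.163 Y141.149
M5
G00 X114.263 Y42.121
M3 S390
G1 X94.007 Y64.384 F1266
G1 X63.204 Y91.555
G1 X37.137 Y117.180
G1 X31.086 Y134.807
M5
G00 X5.202 Y131.797
M3 S390
G1 X108.404 Y131.797 F1266
G1 X108.404 Y48.355
G1 X5.202 Y48.355
G1 X5.202 Y131.797
M5
G00 X0.000 Y0.000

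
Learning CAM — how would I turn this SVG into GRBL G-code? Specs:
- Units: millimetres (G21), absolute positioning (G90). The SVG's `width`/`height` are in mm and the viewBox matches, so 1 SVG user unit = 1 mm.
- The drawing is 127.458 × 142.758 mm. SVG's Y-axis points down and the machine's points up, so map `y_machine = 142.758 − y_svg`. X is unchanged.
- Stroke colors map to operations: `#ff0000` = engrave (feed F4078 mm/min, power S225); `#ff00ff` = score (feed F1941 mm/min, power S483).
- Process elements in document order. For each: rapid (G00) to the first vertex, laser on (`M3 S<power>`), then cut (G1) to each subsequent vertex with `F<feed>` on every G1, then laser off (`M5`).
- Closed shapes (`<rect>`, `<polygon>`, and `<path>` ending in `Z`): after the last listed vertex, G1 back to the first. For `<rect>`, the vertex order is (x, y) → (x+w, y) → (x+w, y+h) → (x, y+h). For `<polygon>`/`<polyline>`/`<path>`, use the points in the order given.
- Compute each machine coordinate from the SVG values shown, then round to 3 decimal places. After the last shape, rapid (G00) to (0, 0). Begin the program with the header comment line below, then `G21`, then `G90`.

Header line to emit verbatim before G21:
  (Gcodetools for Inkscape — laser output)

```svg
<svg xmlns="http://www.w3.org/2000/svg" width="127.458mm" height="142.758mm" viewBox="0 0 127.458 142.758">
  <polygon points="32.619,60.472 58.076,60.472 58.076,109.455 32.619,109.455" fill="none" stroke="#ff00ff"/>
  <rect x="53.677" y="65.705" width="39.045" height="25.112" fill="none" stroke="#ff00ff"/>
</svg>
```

viewBox `0 0 127.458 142.758` with mm width/height → 1 unit = 1 mm. Flip: y_m = 142.758 − y_svg.

**Shape 1** — `<polygon>` rectangle, stroke `#ff00ff` → score (S483, F1941). Machine vertices: (32.619,82.286) → (58.076,82.286) → (58.076,33.303) → (32.619,33.303) → (32.619,82.286). Closed: final G1 returns to the first vertex.

**Shape 2** — `<rect>` rectangle, stroke `#ff00ff` → score (S483, F1941). Machine vertices: (53.677,77.053) → (92.722,77.053) → (92.722,51.941) → (53.677,51.941) → (53.677,77.053). Closed: final G1 returns to the first vertex.

(Gcodetools for Inkscape — laser output)
G21
G90
G00 X32.619 Y82.286
M3 S483
G1 X58.076 Y82.286 F1941
G1 X58.076 Y33.303 F1941
G1 X32.619 Y33.303 F1941
G1 X32.619 Y82.286 F1941
M5
G00 X53.677 Y77.053
M3 S483
G1 X92.722 Y77.053 F1941
G1 X92.722 Y51.941 F1941
G1 X53.677 Y51.941 F1941
G1 X53.677 Y77.053 F1941
M5
G00 X0.000 Y0.000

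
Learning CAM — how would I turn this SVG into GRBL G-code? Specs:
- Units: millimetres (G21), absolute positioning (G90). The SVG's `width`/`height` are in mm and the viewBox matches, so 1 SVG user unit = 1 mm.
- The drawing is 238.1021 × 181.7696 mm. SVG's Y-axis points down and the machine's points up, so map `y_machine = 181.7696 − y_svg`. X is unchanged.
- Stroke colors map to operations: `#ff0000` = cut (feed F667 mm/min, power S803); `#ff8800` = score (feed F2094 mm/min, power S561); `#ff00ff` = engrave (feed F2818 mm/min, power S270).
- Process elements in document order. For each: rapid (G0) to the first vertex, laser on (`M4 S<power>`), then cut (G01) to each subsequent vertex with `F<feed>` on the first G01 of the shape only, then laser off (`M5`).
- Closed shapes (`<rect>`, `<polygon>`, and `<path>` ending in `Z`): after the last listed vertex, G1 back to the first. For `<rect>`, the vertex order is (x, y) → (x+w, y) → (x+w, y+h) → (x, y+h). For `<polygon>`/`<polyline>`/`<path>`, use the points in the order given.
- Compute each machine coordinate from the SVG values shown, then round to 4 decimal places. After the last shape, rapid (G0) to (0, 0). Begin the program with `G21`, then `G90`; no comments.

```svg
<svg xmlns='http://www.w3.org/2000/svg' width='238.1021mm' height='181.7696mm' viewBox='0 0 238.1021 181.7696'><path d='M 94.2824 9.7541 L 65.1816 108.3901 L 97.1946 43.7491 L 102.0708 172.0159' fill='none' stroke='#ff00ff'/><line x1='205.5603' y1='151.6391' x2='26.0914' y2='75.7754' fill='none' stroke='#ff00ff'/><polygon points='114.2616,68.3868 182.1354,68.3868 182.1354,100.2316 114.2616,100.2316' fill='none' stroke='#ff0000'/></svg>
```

1 u = 1 mm; y_m = 181.7696 − y.

[1] `<path>` open polyline, #ff00ff→engrave S270 F2818: (94.2824,172.0155) → (65.1816,73.3795) → (97.1946,138.0205) → (102.0708,9.7537)

[2] `<line>` line segment, #ff00ff→engrave S270 F2818: (205.5603,30.1305) → (26.0914,105.9942)

[3] `<polygon>` rectangle, #ff0000→cut S803 F667: (114.2616,113.3828) → (182.1354,113.3828) → (182.1354,81.5380) → (114.2616,81.5380) → (114.2616,113.3828) (closed)

G21
G90
G0 X94.2824 Y172.0155
M4 S270
G01 X65.1816 Y73.3795 F2818
G01 X97.1946 Y138.0205
G01 X102.0708 Y9.7537
M5
G0 X205.5603 Y30.1305
M4 S270
G01 X26.0914 Y105.9942 F2818
M5
G0 X114.2616 Y113.3828
M4 S803
G01 X182.1354 Y113.3828 F667
G01 X182.1354 Y81.5380
G01 X114.2616 Y81.5380
G01 X114.2616 Y113.3828
M5
G0 X0.0000 Y0.0000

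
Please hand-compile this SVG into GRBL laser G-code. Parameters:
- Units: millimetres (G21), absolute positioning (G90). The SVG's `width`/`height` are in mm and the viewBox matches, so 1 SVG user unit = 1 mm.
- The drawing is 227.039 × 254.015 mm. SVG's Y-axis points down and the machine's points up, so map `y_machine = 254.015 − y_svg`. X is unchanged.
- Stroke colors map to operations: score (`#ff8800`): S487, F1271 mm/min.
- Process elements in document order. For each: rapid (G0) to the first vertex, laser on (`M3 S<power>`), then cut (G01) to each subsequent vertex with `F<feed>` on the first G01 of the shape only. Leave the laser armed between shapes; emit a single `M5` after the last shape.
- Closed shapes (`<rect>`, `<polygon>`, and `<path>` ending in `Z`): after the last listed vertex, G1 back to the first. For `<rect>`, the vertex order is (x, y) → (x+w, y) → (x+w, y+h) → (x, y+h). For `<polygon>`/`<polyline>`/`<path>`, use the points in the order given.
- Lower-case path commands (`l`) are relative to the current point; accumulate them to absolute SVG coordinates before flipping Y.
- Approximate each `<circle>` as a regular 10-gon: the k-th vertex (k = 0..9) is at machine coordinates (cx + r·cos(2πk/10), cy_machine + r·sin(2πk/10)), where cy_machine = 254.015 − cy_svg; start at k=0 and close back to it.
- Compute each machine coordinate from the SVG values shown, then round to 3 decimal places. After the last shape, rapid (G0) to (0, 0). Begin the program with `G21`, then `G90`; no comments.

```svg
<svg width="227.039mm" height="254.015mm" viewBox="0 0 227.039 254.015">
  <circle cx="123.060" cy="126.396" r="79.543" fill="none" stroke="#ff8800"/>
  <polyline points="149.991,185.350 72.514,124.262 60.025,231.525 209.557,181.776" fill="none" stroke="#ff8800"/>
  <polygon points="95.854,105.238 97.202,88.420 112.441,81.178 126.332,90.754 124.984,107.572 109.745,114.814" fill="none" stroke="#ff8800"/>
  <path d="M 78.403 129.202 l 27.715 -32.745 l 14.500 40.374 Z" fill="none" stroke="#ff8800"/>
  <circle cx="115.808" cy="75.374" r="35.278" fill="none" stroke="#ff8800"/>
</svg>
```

G21
G90
G0 X202.603 Y127.619
M3 S487
G01 X187.412 Y174.373 F1271
G01 X147.640 Y203.269
G01 X98.480 Y203.269
G01 X58.708 Y174.373
G01 X43.517 Y127.619
G01 X58.708 Y80.865
G01 X98.480 Y51.969
G01 X147.640 Y51.969
G01 X187.412 Y80.865
G01 X202.603 Y127.619
G0 X149.991 Y68.665
M3 S487
G01 X72.514 Y129.753 F1271
G01 X60.025 Y22.490
G01 X209.557 Y72.239
G0 X95.854 Y148.777
M3 S487
G01 X97.202 Y165.595 F1271
G01 X112.441 Y172.837
G01 X126.332 Y163.261
G01 X124.984 Y146.443
G01 X109.745 Y139.201
G01 X95.854 Y148.777
G0 X78.403 Y124.813
M3 S487
G01 X106.118 Y157.558 F1271
G01 X120.618 Y117.184
G01 X78.403 Y124.813
G0 X151.086 Y178.641
M3 S487
G01 X144.349 Y199.377 F1271
G01 X126.710 Y212.192
G01 X104.906 Y212.192
G01 X87.267 Y199.377
G01 X80.530 Y178.641
G01 X87.267 Y157.905
G01 X104.906 Y145.090
G01 X126.710 Y145.090
G01 X144.349 Y157.905
G01 X151.086 Y178.641
M5
G0 X0.000 Y0.000

1 u = 1 mm; y_m = 254.015 − y.

[1] `<circle>` circle, #ff8800→score S487 F1271: (202.603,127.619) → (187.412,174.373) → (147.640,203.269) → (98.480,203.269) → (58.708,174.373) → (43.517,127.619) → (58.708,80.865) → (98.480,51.969) → (147.640,51.969) → (187.412,80.865) → (202.603,127.619) (closed)

[2] `<polyline>` open polyline, #ff8800→score S487 F1271: (149.991,68.665) → (72.514,129.753) → (60.025,22.490) → (209.557,72.239)

[3] `<polygon>` regular polygon, #ff8800→score S487 F1271: (95.854,148.777) → (97.202,165.595) → (112.441,172.837) → (126.332,163.261) → (124.984,146.443) → (109.745,139.201) → (95.854,148.777) (closed)

[4] `<path>` regular polygon, #ff8800→score S487 F1271: (78.403,124.813) → (106.118,157.558) → (120.618,117.184) → (78.403,124.813) (closed)

[5] `<circle>` circle, #ff8800→score S487 F1271: (151.086,178.641) → (144.349,199.377) → (126.710,212.192) → (104.906,212.192) → (87.267,199.377) → (80.530,178.641) → (87.267,157.905) → (104.906,145.090) → (126.710,145.090) → (144.349,157.905) → (151.086,178.641) (closed)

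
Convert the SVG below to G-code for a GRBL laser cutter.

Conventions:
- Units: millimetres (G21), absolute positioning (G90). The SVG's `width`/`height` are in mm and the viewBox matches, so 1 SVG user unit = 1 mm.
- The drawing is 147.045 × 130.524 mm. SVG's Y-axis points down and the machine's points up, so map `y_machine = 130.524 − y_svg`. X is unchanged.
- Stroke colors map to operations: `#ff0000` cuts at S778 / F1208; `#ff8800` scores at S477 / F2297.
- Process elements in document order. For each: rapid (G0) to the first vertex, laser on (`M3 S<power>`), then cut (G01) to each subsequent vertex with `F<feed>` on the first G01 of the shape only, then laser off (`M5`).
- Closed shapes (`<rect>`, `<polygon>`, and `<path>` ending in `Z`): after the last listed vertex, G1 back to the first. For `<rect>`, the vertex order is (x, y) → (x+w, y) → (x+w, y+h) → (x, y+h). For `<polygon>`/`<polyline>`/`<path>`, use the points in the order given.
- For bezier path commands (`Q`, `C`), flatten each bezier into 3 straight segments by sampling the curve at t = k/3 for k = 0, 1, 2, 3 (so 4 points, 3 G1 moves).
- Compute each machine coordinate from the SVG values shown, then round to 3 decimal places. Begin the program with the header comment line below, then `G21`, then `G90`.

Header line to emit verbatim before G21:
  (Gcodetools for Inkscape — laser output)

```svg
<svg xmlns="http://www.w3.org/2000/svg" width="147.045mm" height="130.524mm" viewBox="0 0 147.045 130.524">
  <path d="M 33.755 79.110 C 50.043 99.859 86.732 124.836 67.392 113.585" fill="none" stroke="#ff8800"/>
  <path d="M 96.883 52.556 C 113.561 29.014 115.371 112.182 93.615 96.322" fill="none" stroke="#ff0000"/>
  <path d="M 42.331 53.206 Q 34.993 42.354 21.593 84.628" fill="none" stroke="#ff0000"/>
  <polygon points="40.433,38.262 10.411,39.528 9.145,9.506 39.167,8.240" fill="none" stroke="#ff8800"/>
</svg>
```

1 u = 1 mm; y_m = 130.524 − y.

[1] `<path>` cubic bezier, #ff8800→score S477 F2297: (33.755,51.414) → (54.013,30.754) → (70.886,16.266) → (67.392,16.939)

[2] `<path>` cubic bezier, #ff0000→cut S778 F1208: (96.883,77.968) → (108.283,73.560) → (107.838,43.731) → (93.615,34.202)

[3] `<path>` quadratic bezier, #ff0000→cut S778 F1208: (42.331,77.318) → (36.765,78.650) → (29.853,68.176) → (21.593,45.896)

[4] `<polygon>` regular polygon, #ff8800→score S477 F2297: (40.433,92.262) → (10.411,90.996) → (9.145,121.018) → (39.167,122.284) → (40.433,92.262) (closed)

(Gcodetools for Inkscape — laser output)
G21
G90
G0 X33.755 Y51.414
M3 S477
G01 X54.013 Y30.754 F2297
G01 X70.886 Y16.266
G01 X67.392 Y16.939
M5
G0 X96.883 Y77.968
M3 S778
G01 X108.283 Y73.560 F1208
G01 X107.838 Y43.731
G01 X93.615 Y34.202
M5
G0 X42.331 Y77.318
M3 S778
G01 X36.765 Y78.650 F1208
G01 X29.853 Y68.176
G01 X21.593 Y45.896
M5
G0 X40.433 Y92.262
M3 S477
G01 X10.411 Y90.996 F2297
G01 X9.145 Y121.018
G01 X39.167 Y122.284
G01 X40.433 Y92.262
M5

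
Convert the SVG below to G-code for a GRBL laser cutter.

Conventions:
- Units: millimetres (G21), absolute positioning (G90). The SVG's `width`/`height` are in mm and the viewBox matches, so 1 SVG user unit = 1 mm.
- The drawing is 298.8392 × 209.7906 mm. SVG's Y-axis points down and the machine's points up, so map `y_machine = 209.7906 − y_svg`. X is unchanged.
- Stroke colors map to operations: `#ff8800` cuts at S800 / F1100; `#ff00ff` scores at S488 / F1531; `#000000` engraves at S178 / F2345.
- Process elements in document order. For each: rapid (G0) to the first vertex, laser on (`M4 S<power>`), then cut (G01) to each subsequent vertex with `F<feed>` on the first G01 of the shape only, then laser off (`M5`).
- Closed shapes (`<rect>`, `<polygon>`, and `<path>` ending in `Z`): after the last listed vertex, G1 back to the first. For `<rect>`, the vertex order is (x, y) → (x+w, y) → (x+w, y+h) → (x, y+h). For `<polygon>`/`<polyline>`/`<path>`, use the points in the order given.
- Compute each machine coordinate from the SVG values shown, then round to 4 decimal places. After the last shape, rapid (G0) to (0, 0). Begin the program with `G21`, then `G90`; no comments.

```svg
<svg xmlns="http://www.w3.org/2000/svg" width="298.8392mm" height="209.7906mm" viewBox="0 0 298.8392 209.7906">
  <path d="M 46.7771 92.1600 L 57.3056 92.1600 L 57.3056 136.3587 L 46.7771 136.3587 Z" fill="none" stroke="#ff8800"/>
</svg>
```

G21
G90
G0 X46.7771 Y117.6306
M4 S800
G01 X57.3056 Y117.6306 F1100
G01 X57.3056 Y73.4319
G01 X46.7771 Y73.4319
G01 X46.7771 Y117.6306
M5
G0 X0.0000 Y0.0000

Since the viewBox matches the mm dimensions, user units are millimetres directly. The only transform is the Y-flip y_m = 209.7906 − y_svg.

Shape 1 is a rectangle drawn with `<path>`. Its stroke #ff8800 means cut at S800, F1100. After flipping Y the toolpath is (46.7771,117.6306) → (57.3056,117.6306) → (57.3056,73.4319) → (46.7771,73.4319) → (46.7771,117.6306), returning to the start.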